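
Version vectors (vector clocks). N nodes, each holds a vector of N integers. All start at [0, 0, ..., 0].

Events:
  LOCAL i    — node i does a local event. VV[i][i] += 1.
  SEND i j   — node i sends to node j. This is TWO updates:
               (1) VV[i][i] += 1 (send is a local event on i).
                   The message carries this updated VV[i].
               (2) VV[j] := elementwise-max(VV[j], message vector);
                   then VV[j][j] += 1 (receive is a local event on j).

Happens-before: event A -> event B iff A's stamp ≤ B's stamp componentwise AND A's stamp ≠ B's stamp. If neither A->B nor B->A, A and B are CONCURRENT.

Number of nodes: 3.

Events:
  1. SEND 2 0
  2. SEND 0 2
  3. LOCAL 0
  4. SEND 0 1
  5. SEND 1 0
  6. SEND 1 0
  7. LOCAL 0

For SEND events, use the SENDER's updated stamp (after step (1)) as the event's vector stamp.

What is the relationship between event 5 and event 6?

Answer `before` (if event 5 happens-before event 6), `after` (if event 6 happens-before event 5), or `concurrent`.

Initial: VV[0]=[0, 0, 0]
Initial: VV[1]=[0, 0, 0]
Initial: VV[2]=[0, 0, 0]
Event 1: SEND 2->0: VV[2][2]++ -> VV[2]=[0, 0, 1], msg_vec=[0, 0, 1]; VV[0]=max(VV[0],msg_vec) then VV[0][0]++ -> VV[0]=[1, 0, 1]
Event 2: SEND 0->2: VV[0][0]++ -> VV[0]=[2, 0, 1], msg_vec=[2, 0, 1]; VV[2]=max(VV[2],msg_vec) then VV[2][2]++ -> VV[2]=[2, 0, 2]
Event 3: LOCAL 0: VV[0][0]++ -> VV[0]=[3, 0, 1]
Event 4: SEND 0->1: VV[0][0]++ -> VV[0]=[4, 0, 1], msg_vec=[4, 0, 1]; VV[1]=max(VV[1],msg_vec) then VV[1][1]++ -> VV[1]=[4, 1, 1]
Event 5: SEND 1->0: VV[1][1]++ -> VV[1]=[4, 2, 1], msg_vec=[4, 2, 1]; VV[0]=max(VV[0],msg_vec) then VV[0][0]++ -> VV[0]=[5, 2, 1]
Event 6: SEND 1->0: VV[1][1]++ -> VV[1]=[4, 3, 1], msg_vec=[4, 3, 1]; VV[0]=max(VV[0],msg_vec) then VV[0][0]++ -> VV[0]=[6, 3, 1]
Event 7: LOCAL 0: VV[0][0]++ -> VV[0]=[7, 3, 1]
Event 5 stamp: [4, 2, 1]
Event 6 stamp: [4, 3, 1]
[4, 2, 1] <= [4, 3, 1]? True
[4, 3, 1] <= [4, 2, 1]? False
Relation: before

Answer: before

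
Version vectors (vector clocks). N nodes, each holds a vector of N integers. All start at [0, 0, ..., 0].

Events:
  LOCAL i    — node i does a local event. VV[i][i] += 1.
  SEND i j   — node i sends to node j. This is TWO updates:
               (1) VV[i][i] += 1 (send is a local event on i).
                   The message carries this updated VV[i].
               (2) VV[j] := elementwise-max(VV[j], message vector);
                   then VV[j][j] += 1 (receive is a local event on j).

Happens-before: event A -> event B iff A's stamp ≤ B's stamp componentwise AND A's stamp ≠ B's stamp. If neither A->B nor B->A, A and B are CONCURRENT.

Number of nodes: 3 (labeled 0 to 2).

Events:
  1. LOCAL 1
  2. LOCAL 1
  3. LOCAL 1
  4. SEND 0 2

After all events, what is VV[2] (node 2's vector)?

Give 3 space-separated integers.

Answer: 1 0 1

Derivation:
Initial: VV[0]=[0, 0, 0]
Initial: VV[1]=[0, 0, 0]
Initial: VV[2]=[0, 0, 0]
Event 1: LOCAL 1: VV[1][1]++ -> VV[1]=[0, 1, 0]
Event 2: LOCAL 1: VV[1][1]++ -> VV[1]=[0, 2, 0]
Event 3: LOCAL 1: VV[1][1]++ -> VV[1]=[0, 3, 0]
Event 4: SEND 0->2: VV[0][0]++ -> VV[0]=[1, 0, 0], msg_vec=[1, 0, 0]; VV[2]=max(VV[2],msg_vec) then VV[2][2]++ -> VV[2]=[1, 0, 1]
Final vectors: VV[0]=[1, 0, 0]; VV[1]=[0, 3, 0]; VV[2]=[1, 0, 1]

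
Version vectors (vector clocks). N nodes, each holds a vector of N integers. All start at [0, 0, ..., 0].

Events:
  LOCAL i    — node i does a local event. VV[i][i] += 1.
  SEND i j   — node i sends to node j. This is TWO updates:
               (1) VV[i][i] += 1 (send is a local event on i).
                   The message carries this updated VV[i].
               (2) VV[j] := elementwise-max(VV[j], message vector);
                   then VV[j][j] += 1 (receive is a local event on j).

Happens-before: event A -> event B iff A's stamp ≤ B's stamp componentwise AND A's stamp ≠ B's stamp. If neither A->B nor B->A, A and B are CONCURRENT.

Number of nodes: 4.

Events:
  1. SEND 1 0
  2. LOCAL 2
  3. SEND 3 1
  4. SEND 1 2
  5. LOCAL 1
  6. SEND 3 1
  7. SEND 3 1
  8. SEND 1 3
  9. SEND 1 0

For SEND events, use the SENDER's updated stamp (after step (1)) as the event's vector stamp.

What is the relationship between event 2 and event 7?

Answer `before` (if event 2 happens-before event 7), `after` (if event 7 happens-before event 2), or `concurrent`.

Initial: VV[0]=[0, 0, 0, 0]
Initial: VV[1]=[0, 0, 0, 0]
Initial: VV[2]=[0, 0, 0, 0]
Initial: VV[3]=[0, 0, 0, 0]
Event 1: SEND 1->0: VV[1][1]++ -> VV[1]=[0, 1, 0, 0], msg_vec=[0, 1, 0, 0]; VV[0]=max(VV[0],msg_vec) then VV[0][0]++ -> VV[0]=[1, 1, 0, 0]
Event 2: LOCAL 2: VV[2][2]++ -> VV[2]=[0, 0, 1, 0]
Event 3: SEND 3->1: VV[3][3]++ -> VV[3]=[0, 0, 0, 1], msg_vec=[0, 0, 0, 1]; VV[1]=max(VV[1],msg_vec) then VV[1][1]++ -> VV[1]=[0, 2, 0, 1]
Event 4: SEND 1->2: VV[1][1]++ -> VV[1]=[0, 3, 0, 1], msg_vec=[0, 3, 0, 1]; VV[2]=max(VV[2],msg_vec) then VV[2][2]++ -> VV[2]=[0, 3, 2, 1]
Event 5: LOCAL 1: VV[1][1]++ -> VV[1]=[0, 4, 0, 1]
Event 6: SEND 3->1: VV[3][3]++ -> VV[3]=[0, 0, 0, 2], msg_vec=[0, 0, 0, 2]; VV[1]=max(VV[1],msg_vec) then VV[1][1]++ -> VV[1]=[0, 5, 0, 2]
Event 7: SEND 3->1: VV[3][3]++ -> VV[3]=[0, 0, 0, 3], msg_vec=[0, 0, 0, 3]; VV[1]=max(VV[1],msg_vec) then VV[1][1]++ -> VV[1]=[0, 6, 0, 3]
Event 8: SEND 1->3: VV[1][1]++ -> VV[1]=[0, 7, 0, 3], msg_vec=[0, 7, 0, 3]; VV[3]=max(VV[3],msg_vec) then VV[3][3]++ -> VV[3]=[0, 7, 0, 4]
Event 9: SEND 1->0: VV[1][1]++ -> VV[1]=[0, 8, 0, 3], msg_vec=[0, 8, 0, 3]; VV[0]=max(VV[0],msg_vec) then VV[0][0]++ -> VV[0]=[2, 8, 0, 3]
Event 2 stamp: [0, 0, 1, 0]
Event 7 stamp: [0, 0, 0, 3]
[0, 0, 1, 0] <= [0, 0, 0, 3]? False
[0, 0, 0, 3] <= [0, 0, 1, 0]? False
Relation: concurrent

Answer: concurrent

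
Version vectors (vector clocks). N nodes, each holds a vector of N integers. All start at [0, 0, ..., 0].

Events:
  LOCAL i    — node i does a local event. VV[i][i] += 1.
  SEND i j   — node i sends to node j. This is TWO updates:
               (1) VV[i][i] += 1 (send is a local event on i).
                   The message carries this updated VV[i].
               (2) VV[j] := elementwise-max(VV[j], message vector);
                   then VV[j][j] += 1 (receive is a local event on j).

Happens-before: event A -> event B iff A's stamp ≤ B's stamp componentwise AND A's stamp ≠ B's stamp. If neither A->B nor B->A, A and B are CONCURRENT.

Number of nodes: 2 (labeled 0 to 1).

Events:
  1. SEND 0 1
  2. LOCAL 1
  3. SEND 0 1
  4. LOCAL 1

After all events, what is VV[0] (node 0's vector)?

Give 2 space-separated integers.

Answer: 2 0

Derivation:
Initial: VV[0]=[0, 0]
Initial: VV[1]=[0, 0]
Event 1: SEND 0->1: VV[0][0]++ -> VV[0]=[1, 0], msg_vec=[1, 0]; VV[1]=max(VV[1],msg_vec) then VV[1][1]++ -> VV[1]=[1, 1]
Event 2: LOCAL 1: VV[1][1]++ -> VV[1]=[1, 2]
Event 3: SEND 0->1: VV[0][0]++ -> VV[0]=[2, 0], msg_vec=[2, 0]; VV[1]=max(VV[1],msg_vec) then VV[1][1]++ -> VV[1]=[2, 3]
Event 4: LOCAL 1: VV[1][1]++ -> VV[1]=[2, 4]
Final vectors: VV[0]=[2, 0]; VV[1]=[2, 4]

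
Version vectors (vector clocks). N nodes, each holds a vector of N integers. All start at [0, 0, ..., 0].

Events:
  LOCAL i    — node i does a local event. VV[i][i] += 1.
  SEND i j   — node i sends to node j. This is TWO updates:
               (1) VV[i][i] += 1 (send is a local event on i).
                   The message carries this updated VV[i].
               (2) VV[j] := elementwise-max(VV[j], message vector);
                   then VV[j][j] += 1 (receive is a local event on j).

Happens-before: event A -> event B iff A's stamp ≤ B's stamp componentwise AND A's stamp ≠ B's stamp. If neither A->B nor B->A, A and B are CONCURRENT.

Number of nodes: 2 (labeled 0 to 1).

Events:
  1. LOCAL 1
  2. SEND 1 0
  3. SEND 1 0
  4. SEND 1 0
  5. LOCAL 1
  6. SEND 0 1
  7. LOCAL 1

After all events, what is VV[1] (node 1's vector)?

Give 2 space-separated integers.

Initial: VV[0]=[0, 0]
Initial: VV[1]=[0, 0]
Event 1: LOCAL 1: VV[1][1]++ -> VV[1]=[0, 1]
Event 2: SEND 1->0: VV[1][1]++ -> VV[1]=[0, 2], msg_vec=[0, 2]; VV[0]=max(VV[0],msg_vec) then VV[0][0]++ -> VV[0]=[1, 2]
Event 3: SEND 1->0: VV[1][1]++ -> VV[1]=[0, 3], msg_vec=[0, 3]; VV[0]=max(VV[0],msg_vec) then VV[0][0]++ -> VV[0]=[2, 3]
Event 4: SEND 1->0: VV[1][1]++ -> VV[1]=[0, 4], msg_vec=[0, 4]; VV[0]=max(VV[0],msg_vec) then VV[0][0]++ -> VV[0]=[3, 4]
Event 5: LOCAL 1: VV[1][1]++ -> VV[1]=[0, 5]
Event 6: SEND 0->1: VV[0][0]++ -> VV[0]=[4, 4], msg_vec=[4, 4]; VV[1]=max(VV[1],msg_vec) then VV[1][1]++ -> VV[1]=[4, 6]
Event 7: LOCAL 1: VV[1][1]++ -> VV[1]=[4, 7]
Final vectors: VV[0]=[4, 4]; VV[1]=[4, 7]

Answer: 4 7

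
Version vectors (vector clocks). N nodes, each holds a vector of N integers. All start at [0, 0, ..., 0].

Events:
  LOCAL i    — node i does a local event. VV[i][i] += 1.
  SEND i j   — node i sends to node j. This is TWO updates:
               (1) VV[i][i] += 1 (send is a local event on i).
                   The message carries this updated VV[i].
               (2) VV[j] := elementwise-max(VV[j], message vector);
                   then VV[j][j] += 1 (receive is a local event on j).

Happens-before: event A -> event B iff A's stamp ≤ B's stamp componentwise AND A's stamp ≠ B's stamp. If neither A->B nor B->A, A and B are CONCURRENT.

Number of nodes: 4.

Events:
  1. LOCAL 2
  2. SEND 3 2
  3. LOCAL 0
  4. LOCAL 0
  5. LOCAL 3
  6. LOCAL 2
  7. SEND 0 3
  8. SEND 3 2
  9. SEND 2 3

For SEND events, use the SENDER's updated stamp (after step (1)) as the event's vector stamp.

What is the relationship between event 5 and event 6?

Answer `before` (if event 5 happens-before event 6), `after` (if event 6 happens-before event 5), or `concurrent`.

Answer: concurrent

Derivation:
Initial: VV[0]=[0, 0, 0, 0]
Initial: VV[1]=[0, 0, 0, 0]
Initial: VV[2]=[0, 0, 0, 0]
Initial: VV[3]=[0, 0, 0, 0]
Event 1: LOCAL 2: VV[2][2]++ -> VV[2]=[0, 0, 1, 0]
Event 2: SEND 3->2: VV[3][3]++ -> VV[3]=[0, 0, 0, 1], msg_vec=[0, 0, 0, 1]; VV[2]=max(VV[2],msg_vec) then VV[2][2]++ -> VV[2]=[0, 0, 2, 1]
Event 3: LOCAL 0: VV[0][0]++ -> VV[0]=[1, 0, 0, 0]
Event 4: LOCAL 0: VV[0][0]++ -> VV[0]=[2, 0, 0, 0]
Event 5: LOCAL 3: VV[3][3]++ -> VV[3]=[0, 0, 0, 2]
Event 6: LOCAL 2: VV[2][2]++ -> VV[2]=[0, 0, 3, 1]
Event 7: SEND 0->3: VV[0][0]++ -> VV[0]=[3, 0, 0, 0], msg_vec=[3, 0, 0, 0]; VV[3]=max(VV[3],msg_vec) then VV[3][3]++ -> VV[3]=[3, 0, 0, 3]
Event 8: SEND 3->2: VV[3][3]++ -> VV[3]=[3, 0, 0, 4], msg_vec=[3, 0, 0, 4]; VV[2]=max(VV[2],msg_vec) then VV[2][2]++ -> VV[2]=[3, 0, 4, 4]
Event 9: SEND 2->3: VV[2][2]++ -> VV[2]=[3, 0, 5, 4], msg_vec=[3, 0, 5, 4]; VV[3]=max(VV[3],msg_vec) then VV[3][3]++ -> VV[3]=[3, 0, 5, 5]
Event 5 stamp: [0, 0, 0, 2]
Event 6 stamp: [0, 0, 3, 1]
[0, 0, 0, 2] <= [0, 0, 3, 1]? False
[0, 0, 3, 1] <= [0, 0, 0, 2]? False
Relation: concurrent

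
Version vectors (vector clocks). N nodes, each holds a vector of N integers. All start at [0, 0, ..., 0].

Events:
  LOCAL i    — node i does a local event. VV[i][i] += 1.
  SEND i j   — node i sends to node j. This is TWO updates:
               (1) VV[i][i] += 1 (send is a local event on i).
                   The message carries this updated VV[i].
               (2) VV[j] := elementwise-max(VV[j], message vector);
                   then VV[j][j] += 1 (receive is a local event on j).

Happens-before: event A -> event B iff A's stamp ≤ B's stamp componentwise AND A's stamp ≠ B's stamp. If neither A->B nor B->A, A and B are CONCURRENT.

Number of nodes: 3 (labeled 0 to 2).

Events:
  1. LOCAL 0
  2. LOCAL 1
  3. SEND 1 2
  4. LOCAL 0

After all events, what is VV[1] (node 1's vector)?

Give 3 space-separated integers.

Initial: VV[0]=[0, 0, 0]
Initial: VV[1]=[0, 0, 0]
Initial: VV[2]=[0, 0, 0]
Event 1: LOCAL 0: VV[0][0]++ -> VV[0]=[1, 0, 0]
Event 2: LOCAL 1: VV[1][1]++ -> VV[1]=[0, 1, 0]
Event 3: SEND 1->2: VV[1][1]++ -> VV[1]=[0, 2, 0], msg_vec=[0, 2, 0]; VV[2]=max(VV[2],msg_vec) then VV[2][2]++ -> VV[2]=[0, 2, 1]
Event 4: LOCAL 0: VV[0][0]++ -> VV[0]=[2, 0, 0]
Final vectors: VV[0]=[2, 0, 0]; VV[1]=[0, 2, 0]; VV[2]=[0, 2, 1]

Answer: 0 2 0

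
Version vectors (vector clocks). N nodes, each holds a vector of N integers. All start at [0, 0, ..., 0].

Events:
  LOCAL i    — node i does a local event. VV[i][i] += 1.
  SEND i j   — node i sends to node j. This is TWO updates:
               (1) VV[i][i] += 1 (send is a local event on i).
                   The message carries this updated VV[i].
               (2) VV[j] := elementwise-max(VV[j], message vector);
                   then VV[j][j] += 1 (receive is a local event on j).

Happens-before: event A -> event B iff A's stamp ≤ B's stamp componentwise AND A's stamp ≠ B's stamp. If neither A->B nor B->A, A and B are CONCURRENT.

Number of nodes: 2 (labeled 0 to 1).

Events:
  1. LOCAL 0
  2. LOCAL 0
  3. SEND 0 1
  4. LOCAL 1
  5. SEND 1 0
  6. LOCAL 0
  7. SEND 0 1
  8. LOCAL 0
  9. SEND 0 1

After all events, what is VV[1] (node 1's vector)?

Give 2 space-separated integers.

Answer: 8 5

Derivation:
Initial: VV[0]=[0, 0]
Initial: VV[1]=[0, 0]
Event 1: LOCAL 0: VV[0][0]++ -> VV[0]=[1, 0]
Event 2: LOCAL 0: VV[0][0]++ -> VV[0]=[2, 0]
Event 3: SEND 0->1: VV[0][0]++ -> VV[0]=[3, 0], msg_vec=[3, 0]; VV[1]=max(VV[1],msg_vec) then VV[1][1]++ -> VV[1]=[3, 1]
Event 4: LOCAL 1: VV[1][1]++ -> VV[1]=[3, 2]
Event 5: SEND 1->0: VV[1][1]++ -> VV[1]=[3, 3], msg_vec=[3, 3]; VV[0]=max(VV[0],msg_vec) then VV[0][0]++ -> VV[0]=[4, 3]
Event 6: LOCAL 0: VV[0][0]++ -> VV[0]=[5, 3]
Event 7: SEND 0->1: VV[0][0]++ -> VV[0]=[6, 3], msg_vec=[6, 3]; VV[1]=max(VV[1],msg_vec) then VV[1][1]++ -> VV[1]=[6, 4]
Event 8: LOCAL 0: VV[0][0]++ -> VV[0]=[7, 3]
Event 9: SEND 0->1: VV[0][0]++ -> VV[0]=[8, 3], msg_vec=[8, 3]; VV[1]=max(VV[1],msg_vec) then VV[1][1]++ -> VV[1]=[8, 5]
Final vectors: VV[0]=[8, 3]; VV[1]=[8, 5]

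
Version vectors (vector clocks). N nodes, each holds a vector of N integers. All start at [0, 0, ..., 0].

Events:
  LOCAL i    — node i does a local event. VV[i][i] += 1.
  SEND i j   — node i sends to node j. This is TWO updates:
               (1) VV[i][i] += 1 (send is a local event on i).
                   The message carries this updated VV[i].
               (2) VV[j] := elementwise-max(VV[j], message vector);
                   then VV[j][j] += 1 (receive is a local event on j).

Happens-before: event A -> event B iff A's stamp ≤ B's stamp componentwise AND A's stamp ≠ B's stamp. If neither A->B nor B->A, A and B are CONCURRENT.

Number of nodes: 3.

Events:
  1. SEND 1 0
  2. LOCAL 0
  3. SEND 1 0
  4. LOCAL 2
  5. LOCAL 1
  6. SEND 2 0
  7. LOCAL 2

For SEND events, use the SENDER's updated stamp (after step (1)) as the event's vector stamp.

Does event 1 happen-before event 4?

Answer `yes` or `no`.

Initial: VV[0]=[0, 0, 0]
Initial: VV[1]=[0, 0, 0]
Initial: VV[2]=[0, 0, 0]
Event 1: SEND 1->0: VV[1][1]++ -> VV[1]=[0, 1, 0], msg_vec=[0, 1, 0]; VV[0]=max(VV[0],msg_vec) then VV[0][0]++ -> VV[0]=[1, 1, 0]
Event 2: LOCAL 0: VV[0][0]++ -> VV[0]=[2, 1, 0]
Event 3: SEND 1->0: VV[1][1]++ -> VV[1]=[0, 2, 0], msg_vec=[0, 2, 0]; VV[0]=max(VV[0],msg_vec) then VV[0][0]++ -> VV[0]=[3, 2, 0]
Event 4: LOCAL 2: VV[2][2]++ -> VV[2]=[0, 0, 1]
Event 5: LOCAL 1: VV[1][1]++ -> VV[1]=[0, 3, 0]
Event 6: SEND 2->0: VV[2][2]++ -> VV[2]=[0, 0, 2], msg_vec=[0, 0, 2]; VV[0]=max(VV[0],msg_vec) then VV[0][0]++ -> VV[0]=[4, 2, 2]
Event 7: LOCAL 2: VV[2][2]++ -> VV[2]=[0, 0, 3]
Event 1 stamp: [0, 1, 0]
Event 4 stamp: [0, 0, 1]
[0, 1, 0] <= [0, 0, 1]? False. Equal? False. Happens-before: False

Answer: no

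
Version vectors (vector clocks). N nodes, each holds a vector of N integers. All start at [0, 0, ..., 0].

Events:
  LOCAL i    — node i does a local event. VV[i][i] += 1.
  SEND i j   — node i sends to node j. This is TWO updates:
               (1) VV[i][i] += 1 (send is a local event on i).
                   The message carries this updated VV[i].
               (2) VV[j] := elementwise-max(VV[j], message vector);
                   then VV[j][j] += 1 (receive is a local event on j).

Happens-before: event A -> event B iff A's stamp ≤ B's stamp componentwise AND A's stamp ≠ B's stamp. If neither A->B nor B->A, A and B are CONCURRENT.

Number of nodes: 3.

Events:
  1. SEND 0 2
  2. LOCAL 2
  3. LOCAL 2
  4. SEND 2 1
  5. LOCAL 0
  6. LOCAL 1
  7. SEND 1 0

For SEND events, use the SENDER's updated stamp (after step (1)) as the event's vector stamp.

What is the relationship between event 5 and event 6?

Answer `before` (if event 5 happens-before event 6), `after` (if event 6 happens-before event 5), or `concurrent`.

Initial: VV[0]=[0, 0, 0]
Initial: VV[1]=[0, 0, 0]
Initial: VV[2]=[0, 0, 0]
Event 1: SEND 0->2: VV[0][0]++ -> VV[0]=[1, 0, 0], msg_vec=[1, 0, 0]; VV[2]=max(VV[2],msg_vec) then VV[2][2]++ -> VV[2]=[1, 0, 1]
Event 2: LOCAL 2: VV[2][2]++ -> VV[2]=[1, 0, 2]
Event 3: LOCAL 2: VV[2][2]++ -> VV[2]=[1, 0, 3]
Event 4: SEND 2->1: VV[2][2]++ -> VV[2]=[1, 0, 4], msg_vec=[1, 0, 4]; VV[1]=max(VV[1],msg_vec) then VV[1][1]++ -> VV[1]=[1, 1, 4]
Event 5: LOCAL 0: VV[0][0]++ -> VV[0]=[2, 0, 0]
Event 6: LOCAL 1: VV[1][1]++ -> VV[1]=[1, 2, 4]
Event 7: SEND 1->0: VV[1][1]++ -> VV[1]=[1, 3, 4], msg_vec=[1, 3, 4]; VV[0]=max(VV[0],msg_vec) then VV[0][0]++ -> VV[0]=[3, 3, 4]
Event 5 stamp: [2, 0, 0]
Event 6 stamp: [1, 2, 4]
[2, 0, 0] <= [1, 2, 4]? False
[1, 2, 4] <= [2, 0, 0]? False
Relation: concurrent

Answer: concurrent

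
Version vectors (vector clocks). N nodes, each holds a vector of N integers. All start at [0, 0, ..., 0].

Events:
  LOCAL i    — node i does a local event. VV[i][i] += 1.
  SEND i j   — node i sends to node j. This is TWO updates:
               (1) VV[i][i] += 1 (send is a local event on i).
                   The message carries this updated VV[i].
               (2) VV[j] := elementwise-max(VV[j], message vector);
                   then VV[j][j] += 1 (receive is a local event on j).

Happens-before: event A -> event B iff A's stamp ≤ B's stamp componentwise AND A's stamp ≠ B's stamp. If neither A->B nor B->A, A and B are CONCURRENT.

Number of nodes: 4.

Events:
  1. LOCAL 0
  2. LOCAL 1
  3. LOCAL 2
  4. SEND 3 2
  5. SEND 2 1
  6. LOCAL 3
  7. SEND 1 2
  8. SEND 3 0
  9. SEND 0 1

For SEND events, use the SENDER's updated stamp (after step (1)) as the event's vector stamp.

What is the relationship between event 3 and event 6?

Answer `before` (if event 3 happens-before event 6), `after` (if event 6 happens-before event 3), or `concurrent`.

Answer: concurrent

Derivation:
Initial: VV[0]=[0, 0, 0, 0]
Initial: VV[1]=[0, 0, 0, 0]
Initial: VV[2]=[0, 0, 0, 0]
Initial: VV[3]=[0, 0, 0, 0]
Event 1: LOCAL 0: VV[0][0]++ -> VV[0]=[1, 0, 0, 0]
Event 2: LOCAL 1: VV[1][1]++ -> VV[1]=[0, 1, 0, 0]
Event 3: LOCAL 2: VV[2][2]++ -> VV[2]=[0, 0, 1, 0]
Event 4: SEND 3->2: VV[3][3]++ -> VV[3]=[0, 0, 0, 1], msg_vec=[0, 0, 0, 1]; VV[2]=max(VV[2],msg_vec) then VV[2][2]++ -> VV[2]=[0, 0, 2, 1]
Event 5: SEND 2->1: VV[2][2]++ -> VV[2]=[0, 0, 3, 1], msg_vec=[0, 0, 3, 1]; VV[1]=max(VV[1],msg_vec) then VV[1][1]++ -> VV[1]=[0, 2, 3, 1]
Event 6: LOCAL 3: VV[3][3]++ -> VV[3]=[0, 0, 0, 2]
Event 7: SEND 1->2: VV[1][1]++ -> VV[1]=[0, 3, 3, 1], msg_vec=[0, 3, 3, 1]; VV[2]=max(VV[2],msg_vec) then VV[2][2]++ -> VV[2]=[0, 3, 4, 1]
Event 8: SEND 3->0: VV[3][3]++ -> VV[3]=[0, 0, 0, 3], msg_vec=[0, 0, 0, 3]; VV[0]=max(VV[0],msg_vec) then VV[0][0]++ -> VV[0]=[2, 0, 0, 3]
Event 9: SEND 0->1: VV[0][0]++ -> VV[0]=[3, 0, 0, 3], msg_vec=[3, 0, 0, 3]; VV[1]=max(VV[1],msg_vec) then VV[1][1]++ -> VV[1]=[3, 4, 3, 3]
Event 3 stamp: [0, 0, 1, 0]
Event 6 stamp: [0, 0, 0, 2]
[0, 0, 1, 0] <= [0, 0, 0, 2]? False
[0, 0, 0, 2] <= [0, 0, 1, 0]? False
Relation: concurrent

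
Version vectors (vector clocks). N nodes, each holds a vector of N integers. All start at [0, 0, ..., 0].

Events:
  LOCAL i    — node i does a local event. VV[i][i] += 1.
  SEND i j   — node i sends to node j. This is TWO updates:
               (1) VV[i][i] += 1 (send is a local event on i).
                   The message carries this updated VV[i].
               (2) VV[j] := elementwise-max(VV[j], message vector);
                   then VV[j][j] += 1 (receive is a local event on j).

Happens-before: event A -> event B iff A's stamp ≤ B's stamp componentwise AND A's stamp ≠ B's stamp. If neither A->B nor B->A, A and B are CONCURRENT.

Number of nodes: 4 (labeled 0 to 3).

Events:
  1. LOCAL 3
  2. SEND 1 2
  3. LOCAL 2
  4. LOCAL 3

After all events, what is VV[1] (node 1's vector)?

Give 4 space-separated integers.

Answer: 0 1 0 0

Derivation:
Initial: VV[0]=[0, 0, 0, 0]
Initial: VV[1]=[0, 0, 0, 0]
Initial: VV[2]=[0, 0, 0, 0]
Initial: VV[3]=[0, 0, 0, 0]
Event 1: LOCAL 3: VV[3][3]++ -> VV[3]=[0, 0, 0, 1]
Event 2: SEND 1->2: VV[1][1]++ -> VV[1]=[0, 1, 0, 0], msg_vec=[0, 1, 0, 0]; VV[2]=max(VV[2],msg_vec) then VV[2][2]++ -> VV[2]=[0, 1, 1, 0]
Event 3: LOCAL 2: VV[2][2]++ -> VV[2]=[0, 1, 2, 0]
Event 4: LOCAL 3: VV[3][3]++ -> VV[3]=[0, 0, 0, 2]
Final vectors: VV[0]=[0, 0, 0, 0]; VV[1]=[0, 1, 0, 0]; VV[2]=[0, 1, 2, 0]; VV[3]=[0, 0, 0, 2]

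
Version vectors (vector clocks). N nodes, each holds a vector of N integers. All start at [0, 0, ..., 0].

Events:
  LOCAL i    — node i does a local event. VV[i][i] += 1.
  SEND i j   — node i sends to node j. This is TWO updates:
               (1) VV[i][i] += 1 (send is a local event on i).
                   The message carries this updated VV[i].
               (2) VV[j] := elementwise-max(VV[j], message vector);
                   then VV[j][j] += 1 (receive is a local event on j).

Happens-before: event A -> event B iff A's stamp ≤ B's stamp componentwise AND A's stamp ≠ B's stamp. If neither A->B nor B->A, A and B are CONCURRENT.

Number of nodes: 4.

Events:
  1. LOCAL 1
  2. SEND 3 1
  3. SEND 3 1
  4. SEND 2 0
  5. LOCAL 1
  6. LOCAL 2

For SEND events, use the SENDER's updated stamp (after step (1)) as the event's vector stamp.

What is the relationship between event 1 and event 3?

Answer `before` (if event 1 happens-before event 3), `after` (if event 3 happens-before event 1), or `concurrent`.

Initial: VV[0]=[0, 0, 0, 0]
Initial: VV[1]=[0, 0, 0, 0]
Initial: VV[2]=[0, 0, 0, 0]
Initial: VV[3]=[0, 0, 0, 0]
Event 1: LOCAL 1: VV[1][1]++ -> VV[1]=[0, 1, 0, 0]
Event 2: SEND 3->1: VV[3][3]++ -> VV[3]=[0, 0, 0, 1], msg_vec=[0, 0, 0, 1]; VV[1]=max(VV[1],msg_vec) then VV[1][1]++ -> VV[1]=[0, 2, 0, 1]
Event 3: SEND 3->1: VV[3][3]++ -> VV[3]=[0, 0, 0, 2], msg_vec=[0, 0, 0, 2]; VV[1]=max(VV[1],msg_vec) then VV[1][1]++ -> VV[1]=[0, 3, 0, 2]
Event 4: SEND 2->0: VV[2][2]++ -> VV[2]=[0, 0, 1, 0], msg_vec=[0, 0, 1, 0]; VV[0]=max(VV[0],msg_vec) then VV[0][0]++ -> VV[0]=[1, 0, 1, 0]
Event 5: LOCAL 1: VV[1][1]++ -> VV[1]=[0, 4, 0, 2]
Event 6: LOCAL 2: VV[2][2]++ -> VV[2]=[0, 0, 2, 0]
Event 1 stamp: [0, 1, 0, 0]
Event 3 stamp: [0, 0, 0, 2]
[0, 1, 0, 0] <= [0, 0, 0, 2]? False
[0, 0, 0, 2] <= [0, 1, 0, 0]? False
Relation: concurrent

Answer: concurrent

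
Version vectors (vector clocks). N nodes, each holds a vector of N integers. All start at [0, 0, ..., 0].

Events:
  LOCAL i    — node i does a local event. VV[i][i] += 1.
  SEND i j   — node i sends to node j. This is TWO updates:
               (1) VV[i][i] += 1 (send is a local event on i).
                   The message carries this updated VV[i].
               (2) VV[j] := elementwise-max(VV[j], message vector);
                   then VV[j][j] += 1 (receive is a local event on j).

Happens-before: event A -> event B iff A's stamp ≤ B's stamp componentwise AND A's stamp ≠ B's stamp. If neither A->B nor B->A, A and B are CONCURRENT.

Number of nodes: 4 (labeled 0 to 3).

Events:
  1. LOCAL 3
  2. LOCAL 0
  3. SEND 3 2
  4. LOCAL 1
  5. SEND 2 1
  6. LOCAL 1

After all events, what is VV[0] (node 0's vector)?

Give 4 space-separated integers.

Answer: 1 0 0 0

Derivation:
Initial: VV[0]=[0, 0, 0, 0]
Initial: VV[1]=[0, 0, 0, 0]
Initial: VV[2]=[0, 0, 0, 0]
Initial: VV[3]=[0, 0, 0, 0]
Event 1: LOCAL 3: VV[3][3]++ -> VV[3]=[0, 0, 0, 1]
Event 2: LOCAL 0: VV[0][0]++ -> VV[0]=[1, 0, 0, 0]
Event 3: SEND 3->2: VV[3][3]++ -> VV[3]=[0, 0, 0, 2], msg_vec=[0, 0, 0, 2]; VV[2]=max(VV[2],msg_vec) then VV[2][2]++ -> VV[2]=[0, 0, 1, 2]
Event 4: LOCAL 1: VV[1][1]++ -> VV[1]=[0, 1, 0, 0]
Event 5: SEND 2->1: VV[2][2]++ -> VV[2]=[0, 0, 2, 2], msg_vec=[0, 0, 2, 2]; VV[1]=max(VV[1],msg_vec) then VV[1][1]++ -> VV[1]=[0, 2, 2, 2]
Event 6: LOCAL 1: VV[1][1]++ -> VV[1]=[0, 3, 2, 2]
Final vectors: VV[0]=[1, 0, 0, 0]; VV[1]=[0, 3, 2, 2]; VV[2]=[0, 0, 2, 2]; VV[3]=[0, 0, 0, 2]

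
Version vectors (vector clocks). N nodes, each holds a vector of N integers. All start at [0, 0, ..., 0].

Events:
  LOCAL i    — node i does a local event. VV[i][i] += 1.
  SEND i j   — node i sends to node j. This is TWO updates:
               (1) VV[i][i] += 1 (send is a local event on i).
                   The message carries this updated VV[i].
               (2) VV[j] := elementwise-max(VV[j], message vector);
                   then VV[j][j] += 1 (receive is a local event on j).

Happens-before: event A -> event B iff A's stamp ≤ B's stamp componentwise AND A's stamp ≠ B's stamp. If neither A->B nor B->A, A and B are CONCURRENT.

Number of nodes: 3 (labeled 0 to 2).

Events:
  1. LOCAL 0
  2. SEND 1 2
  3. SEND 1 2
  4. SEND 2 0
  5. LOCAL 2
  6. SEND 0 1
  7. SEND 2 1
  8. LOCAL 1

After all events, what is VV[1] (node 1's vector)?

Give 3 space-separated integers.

Answer: 3 5 5

Derivation:
Initial: VV[0]=[0, 0, 0]
Initial: VV[1]=[0, 0, 0]
Initial: VV[2]=[0, 0, 0]
Event 1: LOCAL 0: VV[0][0]++ -> VV[0]=[1, 0, 0]
Event 2: SEND 1->2: VV[1][1]++ -> VV[1]=[0, 1, 0], msg_vec=[0, 1, 0]; VV[2]=max(VV[2],msg_vec) then VV[2][2]++ -> VV[2]=[0, 1, 1]
Event 3: SEND 1->2: VV[1][1]++ -> VV[1]=[0, 2, 0], msg_vec=[0, 2, 0]; VV[2]=max(VV[2],msg_vec) then VV[2][2]++ -> VV[2]=[0, 2, 2]
Event 4: SEND 2->0: VV[2][2]++ -> VV[2]=[0, 2, 3], msg_vec=[0, 2, 3]; VV[0]=max(VV[0],msg_vec) then VV[0][0]++ -> VV[0]=[2, 2, 3]
Event 5: LOCAL 2: VV[2][2]++ -> VV[2]=[0, 2, 4]
Event 6: SEND 0->1: VV[0][0]++ -> VV[0]=[3, 2, 3], msg_vec=[3, 2, 3]; VV[1]=max(VV[1],msg_vec) then VV[1][1]++ -> VV[1]=[3, 3, 3]
Event 7: SEND 2->1: VV[2][2]++ -> VV[2]=[0, 2, 5], msg_vec=[0, 2, 5]; VV[1]=max(VV[1],msg_vec) then VV[1][1]++ -> VV[1]=[3, 4, 5]
Event 8: LOCAL 1: VV[1][1]++ -> VV[1]=[3, 5, 5]
Final vectors: VV[0]=[3, 2, 3]; VV[1]=[3, 5, 5]; VV[2]=[0, 2, 5]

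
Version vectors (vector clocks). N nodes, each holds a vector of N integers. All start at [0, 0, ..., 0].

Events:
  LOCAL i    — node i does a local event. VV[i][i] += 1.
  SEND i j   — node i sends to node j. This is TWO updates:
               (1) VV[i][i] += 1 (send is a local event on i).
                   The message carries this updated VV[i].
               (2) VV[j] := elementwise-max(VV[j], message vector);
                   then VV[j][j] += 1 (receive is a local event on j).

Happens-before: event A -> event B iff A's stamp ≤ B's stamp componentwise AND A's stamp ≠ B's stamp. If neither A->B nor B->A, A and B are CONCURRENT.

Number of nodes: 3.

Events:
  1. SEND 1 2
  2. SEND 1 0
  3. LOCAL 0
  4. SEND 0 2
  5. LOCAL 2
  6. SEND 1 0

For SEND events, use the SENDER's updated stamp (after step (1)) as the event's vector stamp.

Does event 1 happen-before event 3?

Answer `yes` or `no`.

Answer: yes

Derivation:
Initial: VV[0]=[0, 0, 0]
Initial: VV[1]=[0, 0, 0]
Initial: VV[2]=[0, 0, 0]
Event 1: SEND 1->2: VV[1][1]++ -> VV[1]=[0, 1, 0], msg_vec=[0, 1, 0]; VV[2]=max(VV[2],msg_vec) then VV[2][2]++ -> VV[2]=[0, 1, 1]
Event 2: SEND 1->0: VV[1][1]++ -> VV[1]=[0, 2, 0], msg_vec=[0, 2, 0]; VV[0]=max(VV[0],msg_vec) then VV[0][0]++ -> VV[0]=[1, 2, 0]
Event 3: LOCAL 0: VV[0][0]++ -> VV[0]=[2, 2, 0]
Event 4: SEND 0->2: VV[0][0]++ -> VV[0]=[3, 2, 0], msg_vec=[3, 2, 0]; VV[2]=max(VV[2],msg_vec) then VV[2][2]++ -> VV[2]=[3, 2, 2]
Event 5: LOCAL 2: VV[2][2]++ -> VV[2]=[3, 2, 3]
Event 6: SEND 1->0: VV[1][1]++ -> VV[1]=[0, 3, 0], msg_vec=[0, 3, 0]; VV[0]=max(VV[0],msg_vec) then VV[0][0]++ -> VV[0]=[4, 3, 0]
Event 1 stamp: [0, 1, 0]
Event 3 stamp: [2, 2, 0]
[0, 1, 0] <= [2, 2, 0]? True. Equal? False. Happens-before: True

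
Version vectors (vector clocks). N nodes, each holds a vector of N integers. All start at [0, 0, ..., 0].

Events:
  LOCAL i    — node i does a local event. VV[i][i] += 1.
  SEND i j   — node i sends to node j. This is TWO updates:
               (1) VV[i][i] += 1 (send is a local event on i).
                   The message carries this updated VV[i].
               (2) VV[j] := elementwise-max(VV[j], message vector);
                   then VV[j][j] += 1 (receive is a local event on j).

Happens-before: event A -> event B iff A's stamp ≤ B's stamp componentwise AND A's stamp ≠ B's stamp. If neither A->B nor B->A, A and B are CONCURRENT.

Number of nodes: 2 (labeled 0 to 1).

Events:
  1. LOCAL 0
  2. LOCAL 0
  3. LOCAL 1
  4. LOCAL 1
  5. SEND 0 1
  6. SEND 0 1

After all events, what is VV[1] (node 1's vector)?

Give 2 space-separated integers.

Initial: VV[0]=[0, 0]
Initial: VV[1]=[0, 0]
Event 1: LOCAL 0: VV[0][0]++ -> VV[0]=[1, 0]
Event 2: LOCAL 0: VV[0][0]++ -> VV[0]=[2, 0]
Event 3: LOCAL 1: VV[1][1]++ -> VV[1]=[0, 1]
Event 4: LOCAL 1: VV[1][1]++ -> VV[1]=[0, 2]
Event 5: SEND 0->1: VV[0][0]++ -> VV[0]=[3, 0], msg_vec=[3, 0]; VV[1]=max(VV[1],msg_vec) then VV[1][1]++ -> VV[1]=[3, 3]
Event 6: SEND 0->1: VV[0][0]++ -> VV[0]=[4, 0], msg_vec=[4, 0]; VV[1]=max(VV[1],msg_vec) then VV[1][1]++ -> VV[1]=[4, 4]
Final vectors: VV[0]=[4, 0]; VV[1]=[4, 4]

Answer: 4 4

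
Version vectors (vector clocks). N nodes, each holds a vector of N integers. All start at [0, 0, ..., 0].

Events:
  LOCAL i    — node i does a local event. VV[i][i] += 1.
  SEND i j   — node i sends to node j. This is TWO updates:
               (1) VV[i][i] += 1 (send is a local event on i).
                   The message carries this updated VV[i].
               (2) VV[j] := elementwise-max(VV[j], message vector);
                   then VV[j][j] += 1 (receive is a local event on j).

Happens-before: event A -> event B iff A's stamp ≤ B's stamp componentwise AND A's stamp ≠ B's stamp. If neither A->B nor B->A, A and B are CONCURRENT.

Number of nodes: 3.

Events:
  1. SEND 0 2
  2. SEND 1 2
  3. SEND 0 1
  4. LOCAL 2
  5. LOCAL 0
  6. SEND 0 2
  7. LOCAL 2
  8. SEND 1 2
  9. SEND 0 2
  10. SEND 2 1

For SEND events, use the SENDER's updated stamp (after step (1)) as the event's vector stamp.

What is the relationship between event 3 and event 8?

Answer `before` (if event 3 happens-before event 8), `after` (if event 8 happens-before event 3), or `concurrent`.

Initial: VV[0]=[0, 0, 0]
Initial: VV[1]=[0, 0, 0]
Initial: VV[2]=[0, 0, 0]
Event 1: SEND 0->2: VV[0][0]++ -> VV[0]=[1, 0, 0], msg_vec=[1, 0, 0]; VV[2]=max(VV[2],msg_vec) then VV[2][2]++ -> VV[2]=[1, 0, 1]
Event 2: SEND 1->2: VV[1][1]++ -> VV[1]=[0, 1, 0], msg_vec=[0, 1, 0]; VV[2]=max(VV[2],msg_vec) then VV[2][2]++ -> VV[2]=[1, 1, 2]
Event 3: SEND 0->1: VV[0][0]++ -> VV[0]=[2, 0, 0], msg_vec=[2, 0, 0]; VV[1]=max(VV[1],msg_vec) then VV[1][1]++ -> VV[1]=[2, 2, 0]
Event 4: LOCAL 2: VV[2][2]++ -> VV[2]=[1, 1, 3]
Event 5: LOCAL 0: VV[0][0]++ -> VV[0]=[3, 0, 0]
Event 6: SEND 0->2: VV[0][0]++ -> VV[0]=[4, 0, 0], msg_vec=[4, 0, 0]; VV[2]=max(VV[2],msg_vec) then VV[2][2]++ -> VV[2]=[4, 1, 4]
Event 7: LOCAL 2: VV[2][2]++ -> VV[2]=[4, 1, 5]
Event 8: SEND 1->2: VV[1][1]++ -> VV[1]=[2, 3, 0], msg_vec=[2, 3, 0]; VV[2]=max(VV[2],msg_vec) then VV[2][2]++ -> VV[2]=[4, 3, 6]
Event 9: SEND 0->2: VV[0][0]++ -> VV[0]=[5, 0, 0], msg_vec=[5, 0, 0]; VV[2]=max(VV[2],msg_vec) then VV[2][2]++ -> VV[2]=[5, 3, 7]
Event 10: SEND 2->1: VV[2][2]++ -> VV[2]=[5, 3, 8], msg_vec=[5, 3, 8]; VV[1]=max(VV[1],msg_vec) then VV[1][1]++ -> VV[1]=[5, 4, 8]
Event 3 stamp: [2, 0, 0]
Event 8 stamp: [2, 3, 0]
[2, 0, 0] <= [2, 3, 0]? True
[2, 3, 0] <= [2, 0, 0]? False
Relation: before

Answer: before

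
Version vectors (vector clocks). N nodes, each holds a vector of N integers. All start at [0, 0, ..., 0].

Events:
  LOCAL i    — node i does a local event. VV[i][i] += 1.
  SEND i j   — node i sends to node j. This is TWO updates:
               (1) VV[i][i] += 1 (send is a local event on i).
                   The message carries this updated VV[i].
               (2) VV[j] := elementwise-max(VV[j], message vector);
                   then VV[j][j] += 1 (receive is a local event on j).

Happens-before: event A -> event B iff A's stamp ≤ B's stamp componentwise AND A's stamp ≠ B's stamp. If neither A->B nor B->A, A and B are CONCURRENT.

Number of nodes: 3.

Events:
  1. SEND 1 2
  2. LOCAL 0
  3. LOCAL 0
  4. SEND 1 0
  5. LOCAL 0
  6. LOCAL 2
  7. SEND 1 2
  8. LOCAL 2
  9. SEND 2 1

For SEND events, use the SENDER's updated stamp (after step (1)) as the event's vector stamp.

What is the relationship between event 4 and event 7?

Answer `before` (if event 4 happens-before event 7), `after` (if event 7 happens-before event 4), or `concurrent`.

Initial: VV[0]=[0, 0, 0]
Initial: VV[1]=[0, 0, 0]
Initial: VV[2]=[0, 0, 0]
Event 1: SEND 1->2: VV[1][1]++ -> VV[1]=[0, 1, 0], msg_vec=[0, 1, 0]; VV[2]=max(VV[2],msg_vec) then VV[2][2]++ -> VV[2]=[0, 1, 1]
Event 2: LOCAL 0: VV[0][0]++ -> VV[0]=[1, 0, 0]
Event 3: LOCAL 0: VV[0][0]++ -> VV[0]=[2, 0, 0]
Event 4: SEND 1->0: VV[1][1]++ -> VV[1]=[0, 2, 0], msg_vec=[0, 2, 0]; VV[0]=max(VV[0],msg_vec) then VV[0][0]++ -> VV[0]=[3, 2, 0]
Event 5: LOCAL 0: VV[0][0]++ -> VV[0]=[4, 2, 0]
Event 6: LOCAL 2: VV[2][2]++ -> VV[2]=[0, 1, 2]
Event 7: SEND 1->2: VV[1][1]++ -> VV[1]=[0, 3, 0], msg_vec=[0, 3, 0]; VV[2]=max(VV[2],msg_vec) then VV[2][2]++ -> VV[2]=[0, 3, 3]
Event 8: LOCAL 2: VV[2][2]++ -> VV[2]=[0, 3, 4]
Event 9: SEND 2->1: VV[2][2]++ -> VV[2]=[0, 3, 5], msg_vec=[0, 3, 5]; VV[1]=max(VV[1],msg_vec) then VV[1][1]++ -> VV[1]=[0, 4, 5]
Event 4 stamp: [0, 2, 0]
Event 7 stamp: [0, 3, 0]
[0, 2, 0] <= [0, 3, 0]? True
[0, 3, 0] <= [0, 2, 0]? False
Relation: before

Answer: before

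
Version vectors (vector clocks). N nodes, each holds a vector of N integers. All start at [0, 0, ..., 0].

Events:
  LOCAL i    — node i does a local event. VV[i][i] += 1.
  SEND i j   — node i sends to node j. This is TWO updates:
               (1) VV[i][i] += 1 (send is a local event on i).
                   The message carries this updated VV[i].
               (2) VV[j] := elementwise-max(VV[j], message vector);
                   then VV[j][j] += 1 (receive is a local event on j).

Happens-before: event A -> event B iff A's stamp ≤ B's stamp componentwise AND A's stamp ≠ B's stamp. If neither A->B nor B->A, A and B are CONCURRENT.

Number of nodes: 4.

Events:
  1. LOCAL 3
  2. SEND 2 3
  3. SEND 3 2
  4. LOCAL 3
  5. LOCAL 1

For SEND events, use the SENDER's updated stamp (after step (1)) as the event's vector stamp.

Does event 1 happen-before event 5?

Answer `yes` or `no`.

Initial: VV[0]=[0, 0, 0, 0]
Initial: VV[1]=[0, 0, 0, 0]
Initial: VV[2]=[0, 0, 0, 0]
Initial: VV[3]=[0, 0, 0, 0]
Event 1: LOCAL 3: VV[3][3]++ -> VV[3]=[0, 0, 0, 1]
Event 2: SEND 2->3: VV[2][2]++ -> VV[2]=[0, 0, 1, 0], msg_vec=[0, 0, 1, 0]; VV[3]=max(VV[3],msg_vec) then VV[3][3]++ -> VV[3]=[0, 0, 1, 2]
Event 3: SEND 3->2: VV[3][3]++ -> VV[3]=[0, 0, 1, 3], msg_vec=[0, 0, 1, 3]; VV[2]=max(VV[2],msg_vec) then VV[2][2]++ -> VV[2]=[0, 0, 2, 3]
Event 4: LOCAL 3: VV[3][3]++ -> VV[3]=[0, 0, 1, 4]
Event 5: LOCAL 1: VV[1][1]++ -> VV[1]=[0, 1, 0, 0]
Event 1 stamp: [0, 0, 0, 1]
Event 5 stamp: [0, 1, 0, 0]
[0, 0, 0, 1] <= [0, 1, 0, 0]? False. Equal? False. Happens-before: False

Answer: no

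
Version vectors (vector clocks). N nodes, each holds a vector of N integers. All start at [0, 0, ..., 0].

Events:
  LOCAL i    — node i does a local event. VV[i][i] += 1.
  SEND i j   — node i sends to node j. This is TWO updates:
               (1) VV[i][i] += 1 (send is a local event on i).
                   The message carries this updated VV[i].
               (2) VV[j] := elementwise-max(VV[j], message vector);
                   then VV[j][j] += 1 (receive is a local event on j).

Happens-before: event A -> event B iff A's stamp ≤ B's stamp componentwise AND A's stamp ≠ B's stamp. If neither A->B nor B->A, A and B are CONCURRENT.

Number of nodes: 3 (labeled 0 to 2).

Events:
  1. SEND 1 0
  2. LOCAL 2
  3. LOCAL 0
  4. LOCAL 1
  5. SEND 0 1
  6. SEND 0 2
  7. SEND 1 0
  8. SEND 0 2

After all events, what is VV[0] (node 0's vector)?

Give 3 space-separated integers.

Initial: VV[0]=[0, 0, 0]
Initial: VV[1]=[0, 0, 0]
Initial: VV[2]=[0, 0, 0]
Event 1: SEND 1->0: VV[1][1]++ -> VV[1]=[0, 1, 0], msg_vec=[0, 1, 0]; VV[0]=max(VV[0],msg_vec) then VV[0][0]++ -> VV[0]=[1, 1, 0]
Event 2: LOCAL 2: VV[2][2]++ -> VV[2]=[0, 0, 1]
Event 3: LOCAL 0: VV[0][0]++ -> VV[0]=[2, 1, 0]
Event 4: LOCAL 1: VV[1][1]++ -> VV[1]=[0, 2, 0]
Event 5: SEND 0->1: VV[0][0]++ -> VV[0]=[3, 1, 0], msg_vec=[3, 1, 0]; VV[1]=max(VV[1],msg_vec) then VV[1][1]++ -> VV[1]=[3, 3, 0]
Event 6: SEND 0->2: VV[0][0]++ -> VV[0]=[4, 1, 0], msg_vec=[4, 1, 0]; VV[2]=max(VV[2],msg_vec) then VV[2][2]++ -> VV[2]=[4, 1, 2]
Event 7: SEND 1->0: VV[1][1]++ -> VV[1]=[3, 4, 0], msg_vec=[3, 4, 0]; VV[0]=max(VV[0],msg_vec) then VV[0][0]++ -> VV[0]=[5, 4, 0]
Event 8: SEND 0->2: VV[0][0]++ -> VV[0]=[6, 4, 0], msg_vec=[6, 4, 0]; VV[2]=max(VV[2],msg_vec) then VV[2][2]++ -> VV[2]=[6, 4, 3]
Final vectors: VV[0]=[6, 4, 0]; VV[1]=[3, 4, 0]; VV[2]=[6, 4, 3]

Answer: 6 4 0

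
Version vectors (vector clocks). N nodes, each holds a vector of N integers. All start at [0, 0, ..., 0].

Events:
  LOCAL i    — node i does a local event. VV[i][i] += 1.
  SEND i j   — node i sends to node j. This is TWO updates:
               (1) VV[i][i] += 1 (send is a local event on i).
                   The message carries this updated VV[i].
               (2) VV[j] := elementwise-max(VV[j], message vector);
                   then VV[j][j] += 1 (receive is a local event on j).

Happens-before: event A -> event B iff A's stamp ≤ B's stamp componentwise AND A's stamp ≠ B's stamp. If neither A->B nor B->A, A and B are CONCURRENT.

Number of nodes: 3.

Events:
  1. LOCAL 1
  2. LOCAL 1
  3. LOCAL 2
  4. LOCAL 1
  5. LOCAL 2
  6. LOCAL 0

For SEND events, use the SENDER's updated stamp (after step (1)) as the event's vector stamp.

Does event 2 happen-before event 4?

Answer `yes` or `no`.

Answer: yes

Derivation:
Initial: VV[0]=[0, 0, 0]
Initial: VV[1]=[0, 0, 0]
Initial: VV[2]=[0, 0, 0]
Event 1: LOCAL 1: VV[1][1]++ -> VV[1]=[0, 1, 0]
Event 2: LOCAL 1: VV[1][1]++ -> VV[1]=[0, 2, 0]
Event 3: LOCAL 2: VV[2][2]++ -> VV[2]=[0, 0, 1]
Event 4: LOCAL 1: VV[1][1]++ -> VV[1]=[0, 3, 0]
Event 5: LOCAL 2: VV[2][2]++ -> VV[2]=[0, 0, 2]
Event 6: LOCAL 0: VV[0][0]++ -> VV[0]=[1, 0, 0]
Event 2 stamp: [0, 2, 0]
Event 4 stamp: [0, 3, 0]
[0, 2, 0] <= [0, 3, 0]? True. Equal? False. Happens-before: True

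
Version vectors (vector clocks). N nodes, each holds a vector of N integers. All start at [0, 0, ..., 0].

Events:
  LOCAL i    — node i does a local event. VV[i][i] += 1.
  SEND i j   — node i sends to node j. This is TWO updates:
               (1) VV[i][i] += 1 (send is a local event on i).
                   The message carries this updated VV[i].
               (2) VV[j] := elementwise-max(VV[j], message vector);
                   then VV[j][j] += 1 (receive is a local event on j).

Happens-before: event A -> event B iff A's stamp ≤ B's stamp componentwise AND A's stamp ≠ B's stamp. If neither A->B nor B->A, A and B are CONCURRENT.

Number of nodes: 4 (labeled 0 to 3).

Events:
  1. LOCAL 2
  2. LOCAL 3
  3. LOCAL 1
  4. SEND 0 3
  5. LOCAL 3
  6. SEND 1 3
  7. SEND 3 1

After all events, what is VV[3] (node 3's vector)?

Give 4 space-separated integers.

Answer: 1 2 0 5

Derivation:
Initial: VV[0]=[0, 0, 0, 0]
Initial: VV[1]=[0, 0, 0, 0]
Initial: VV[2]=[0, 0, 0, 0]
Initial: VV[3]=[0, 0, 0, 0]
Event 1: LOCAL 2: VV[2][2]++ -> VV[2]=[0, 0, 1, 0]
Event 2: LOCAL 3: VV[3][3]++ -> VV[3]=[0, 0, 0, 1]
Event 3: LOCAL 1: VV[1][1]++ -> VV[1]=[0, 1, 0, 0]
Event 4: SEND 0->3: VV[0][0]++ -> VV[0]=[1, 0, 0, 0], msg_vec=[1, 0, 0, 0]; VV[3]=max(VV[3],msg_vec) then VV[3][3]++ -> VV[3]=[1, 0, 0, 2]
Event 5: LOCAL 3: VV[3][3]++ -> VV[3]=[1, 0, 0, 3]
Event 6: SEND 1->3: VV[1][1]++ -> VV[1]=[0, 2, 0, 0], msg_vec=[0, 2, 0, 0]; VV[3]=max(VV[3],msg_vec) then VV[3][3]++ -> VV[3]=[1, 2, 0, 4]
Event 7: SEND 3->1: VV[3][3]++ -> VV[3]=[1, 2, 0, 5], msg_vec=[1, 2, 0, 5]; VV[1]=max(VV[1],msg_vec) then VV[1][1]++ -> VV[1]=[1, 3, 0, 5]
Final vectors: VV[0]=[1, 0, 0, 0]; VV[1]=[1, 3, 0, 5]; VV[2]=[0, 0, 1, 0]; VV[3]=[1, 2, 0, 5]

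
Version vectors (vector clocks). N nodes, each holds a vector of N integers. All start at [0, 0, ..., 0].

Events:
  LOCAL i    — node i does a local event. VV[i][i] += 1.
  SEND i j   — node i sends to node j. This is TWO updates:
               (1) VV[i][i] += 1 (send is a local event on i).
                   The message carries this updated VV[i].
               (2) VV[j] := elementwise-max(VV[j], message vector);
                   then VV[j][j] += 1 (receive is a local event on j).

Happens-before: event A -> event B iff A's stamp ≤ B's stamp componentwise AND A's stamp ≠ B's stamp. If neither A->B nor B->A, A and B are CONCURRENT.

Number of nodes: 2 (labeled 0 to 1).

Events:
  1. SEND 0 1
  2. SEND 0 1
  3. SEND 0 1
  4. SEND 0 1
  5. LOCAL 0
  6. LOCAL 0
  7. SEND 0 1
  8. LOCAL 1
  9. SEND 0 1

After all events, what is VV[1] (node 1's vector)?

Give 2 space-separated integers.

Answer: 8 7

Derivation:
Initial: VV[0]=[0, 0]
Initial: VV[1]=[0, 0]
Event 1: SEND 0->1: VV[0][0]++ -> VV[0]=[1, 0], msg_vec=[1, 0]; VV[1]=max(VV[1],msg_vec) then VV[1][1]++ -> VV[1]=[1, 1]
Event 2: SEND 0->1: VV[0][0]++ -> VV[0]=[2, 0], msg_vec=[2, 0]; VV[1]=max(VV[1],msg_vec) then VV[1][1]++ -> VV[1]=[2, 2]
Event 3: SEND 0->1: VV[0][0]++ -> VV[0]=[3, 0], msg_vec=[3, 0]; VV[1]=max(VV[1],msg_vec) then VV[1][1]++ -> VV[1]=[3, 3]
Event 4: SEND 0->1: VV[0][0]++ -> VV[0]=[4, 0], msg_vec=[4, 0]; VV[1]=max(VV[1],msg_vec) then VV[1][1]++ -> VV[1]=[4, 4]
Event 5: LOCAL 0: VV[0][0]++ -> VV[0]=[5, 0]
Event 6: LOCAL 0: VV[0][0]++ -> VV[0]=[6, 0]
Event 7: SEND 0->1: VV[0][0]++ -> VV[0]=[7, 0], msg_vec=[7, 0]; VV[1]=max(VV[1],msg_vec) then VV[1][1]++ -> VV[1]=[7, 5]
Event 8: LOCAL 1: VV[1][1]++ -> VV[1]=[7, 6]
Event 9: SEND 0->1: VV[0][0]++ -> VV[0]=[8, 0], msg_vec=[8, 0]; VV[1]=max(VV[1],msg_vec) then VV[1][1]++ -> VV[1]=[8, 7]
Final vectors: VV[0]=[8, 0]; VV[1]=[8, 7]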